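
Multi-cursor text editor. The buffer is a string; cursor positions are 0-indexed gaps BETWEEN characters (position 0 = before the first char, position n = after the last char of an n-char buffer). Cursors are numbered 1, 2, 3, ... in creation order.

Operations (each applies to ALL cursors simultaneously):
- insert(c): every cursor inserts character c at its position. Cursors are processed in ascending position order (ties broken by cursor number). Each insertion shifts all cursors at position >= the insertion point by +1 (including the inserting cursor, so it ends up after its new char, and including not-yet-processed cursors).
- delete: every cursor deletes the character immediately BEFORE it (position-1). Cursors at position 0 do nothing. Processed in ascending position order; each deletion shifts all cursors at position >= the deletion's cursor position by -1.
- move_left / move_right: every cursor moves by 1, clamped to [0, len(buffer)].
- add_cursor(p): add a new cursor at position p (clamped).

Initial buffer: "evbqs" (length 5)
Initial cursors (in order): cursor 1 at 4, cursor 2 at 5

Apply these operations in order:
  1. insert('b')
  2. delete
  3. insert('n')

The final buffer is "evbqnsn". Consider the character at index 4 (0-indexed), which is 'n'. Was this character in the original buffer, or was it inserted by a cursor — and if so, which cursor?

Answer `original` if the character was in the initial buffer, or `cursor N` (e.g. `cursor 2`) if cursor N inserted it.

After op 1 (insert('b')): buffer="evbqbsb" (len 7), cursors c1@5 c2@7, authorship ....1.2
After op 2 (delete): buffer="evbqs" (len 5), cursors c1@4 c2@5, authorship .....
After op 3 (insert('n')): buffer="evbqnsn" (len 7), cursors c1@5 c2@7, authorship ....1.2
Authorship (.=original, N=cursor N): . . . . 1 . 2
Index 4: author = 1

Answer: cursor 1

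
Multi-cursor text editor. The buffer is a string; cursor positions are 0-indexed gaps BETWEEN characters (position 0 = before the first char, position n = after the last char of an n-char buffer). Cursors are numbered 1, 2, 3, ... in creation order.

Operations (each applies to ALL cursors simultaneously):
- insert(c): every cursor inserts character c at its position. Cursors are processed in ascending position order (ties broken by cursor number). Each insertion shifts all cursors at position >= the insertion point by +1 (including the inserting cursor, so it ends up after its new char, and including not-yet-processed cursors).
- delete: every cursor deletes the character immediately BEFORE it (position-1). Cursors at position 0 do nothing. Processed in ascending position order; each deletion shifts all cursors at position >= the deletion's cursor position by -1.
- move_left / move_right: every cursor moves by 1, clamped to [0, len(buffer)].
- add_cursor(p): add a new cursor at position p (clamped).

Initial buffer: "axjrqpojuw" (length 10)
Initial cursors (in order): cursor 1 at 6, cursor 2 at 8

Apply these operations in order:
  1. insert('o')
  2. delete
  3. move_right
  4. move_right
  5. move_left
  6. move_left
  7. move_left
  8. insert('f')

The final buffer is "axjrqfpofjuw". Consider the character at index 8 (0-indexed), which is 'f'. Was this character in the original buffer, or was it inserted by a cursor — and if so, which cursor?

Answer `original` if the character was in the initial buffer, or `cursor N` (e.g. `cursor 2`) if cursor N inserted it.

Answer: cursor 2

Derivation:
After op 1 (insert('o')): buffer="axjrqpoojouw" (len 12), cursors c1@7 c2@10, authorship ......1..2..
After op 2 (delete): buffer="axjrqpojuw" (len 10), cursors c1@6 c2@8, authorship ..........
After op 3 (move_right): buffer="axjrqpojuw" (len 10), cursors c1@7 c2@9, authorship ..........
After op 4 (move_right): buffer="axjrqpojuw" (len 10), cursors c1@8 c2@10, authorship ..........
After op 5 (move_left): buffer="axjrqpojuw" (len 10), cursors c1@7 c2@9, authorship ..........
After op 6 (move_left): buffer="axjrqpojuw" (len 10), cursors c1@6 c2@8, authorship ..........
After op 7 (move_left): buffer="axjrqpojuw" (len 10), cursors c1@5 c2@7, authorship ..........
After op 8 (insert('f')): buffer="axjrqfpofjuw" (len 12), cursors c1@6 c2@9, authorship .....1..2...
Authorship (.=original, N=cursor N): . . . . . 1 . . 2 . . .
Index 8: author = 2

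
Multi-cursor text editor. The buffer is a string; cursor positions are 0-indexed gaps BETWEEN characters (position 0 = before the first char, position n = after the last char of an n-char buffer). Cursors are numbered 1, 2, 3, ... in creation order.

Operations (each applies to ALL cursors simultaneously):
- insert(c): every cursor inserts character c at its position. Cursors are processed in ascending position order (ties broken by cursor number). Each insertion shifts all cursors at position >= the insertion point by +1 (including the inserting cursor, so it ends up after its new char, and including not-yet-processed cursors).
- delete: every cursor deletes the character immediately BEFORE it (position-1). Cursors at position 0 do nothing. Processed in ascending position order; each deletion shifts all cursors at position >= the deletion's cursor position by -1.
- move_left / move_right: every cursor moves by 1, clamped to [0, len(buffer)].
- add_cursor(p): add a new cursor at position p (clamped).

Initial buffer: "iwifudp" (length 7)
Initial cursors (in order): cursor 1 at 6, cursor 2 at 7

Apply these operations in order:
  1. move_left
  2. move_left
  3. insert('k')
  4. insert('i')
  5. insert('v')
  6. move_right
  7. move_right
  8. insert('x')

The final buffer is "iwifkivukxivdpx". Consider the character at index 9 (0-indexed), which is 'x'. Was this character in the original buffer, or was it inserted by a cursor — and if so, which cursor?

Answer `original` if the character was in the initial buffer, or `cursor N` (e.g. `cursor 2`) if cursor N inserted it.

Answer: cursor 1

Derivation:
After op 1 (move_left): buffer="iwifudp" (len 7), cursors c1@5 c2@6, authorship .......
After op 2 (move_left): buffer="iwifudp" (len 7), cursors c1@4 c2@5, authorship .......
After op 3 (insert('k')): buffer="iwifkukdp" (len 9), cursors c1@5 c2@7, authorship ....1.2..
After op 4 (insert('i')): buffer="iwifkiukidp" (len 11), cursors c1@6 c2@9, authorship ....11.22..
After op 5 (insert('v')): buffer="iwifkivukivdp" (len 13), cursors c1@7 c2@11, authorship ....111.222..
After op 6 (move_right): buffer="iwifkivukivdp" (len 13), cursors c1@8 c2@12, authorship ....111.222..
After op 7 (move_right): buffer="iwifkivukivdp" (len 13), cursors c1@9 c2@13, authorship ....111.222..
After op 8 (insert('x')): buffer="iwifkivukxivdpx" (len 15), cursors c1@10 c2@15, authorship ....111.2122..2
Authorship (.=original, N=cursor N): . . . . 1 1 1 . 2 1 2 2 . . 2
Index 9: author = 1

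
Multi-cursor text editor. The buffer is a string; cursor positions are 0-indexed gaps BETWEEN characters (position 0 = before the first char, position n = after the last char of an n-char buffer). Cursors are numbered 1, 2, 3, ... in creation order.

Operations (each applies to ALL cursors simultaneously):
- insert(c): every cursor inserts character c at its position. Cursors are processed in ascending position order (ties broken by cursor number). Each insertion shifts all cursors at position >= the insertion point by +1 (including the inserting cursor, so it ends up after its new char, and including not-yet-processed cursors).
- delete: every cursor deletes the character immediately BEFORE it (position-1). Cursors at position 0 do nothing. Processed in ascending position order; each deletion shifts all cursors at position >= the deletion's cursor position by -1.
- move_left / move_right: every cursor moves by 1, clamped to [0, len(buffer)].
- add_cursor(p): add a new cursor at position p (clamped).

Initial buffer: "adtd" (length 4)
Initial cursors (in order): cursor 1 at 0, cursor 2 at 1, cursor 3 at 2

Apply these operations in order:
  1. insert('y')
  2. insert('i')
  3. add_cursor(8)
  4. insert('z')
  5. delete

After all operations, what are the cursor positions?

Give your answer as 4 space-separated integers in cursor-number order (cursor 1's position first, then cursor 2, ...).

Answer: 2 5 8 8

Derivation:
After op 1 (insert('y')): buffer="yaydytd" (len 7), cursors c1@1 c2@3 c3@5, authorship 1.2.3..
After op 2 (insert('i')): buffer="yiayidyitd" (len 10), cursors c1@2 c2@5 c3@8, authorship 11.22.33..
After op 3 (add_cursor(8)): buffer="yiayidyitd" (len 10), cursors c1@2 c2@5 c3@8 c4@8, authorship 11.22.33..
After op 4 (insert('z')): buffer="yizayizdyizztd" (len 14), cursors c1@3 c2@7 c3@12 c4@12, authorship 111.222.3334..
After op 5 (delete): buffer="yiayidyitd" (len 10), cursors c1@2 c2@5 c3@8 c4@8, authorship 11.22.33..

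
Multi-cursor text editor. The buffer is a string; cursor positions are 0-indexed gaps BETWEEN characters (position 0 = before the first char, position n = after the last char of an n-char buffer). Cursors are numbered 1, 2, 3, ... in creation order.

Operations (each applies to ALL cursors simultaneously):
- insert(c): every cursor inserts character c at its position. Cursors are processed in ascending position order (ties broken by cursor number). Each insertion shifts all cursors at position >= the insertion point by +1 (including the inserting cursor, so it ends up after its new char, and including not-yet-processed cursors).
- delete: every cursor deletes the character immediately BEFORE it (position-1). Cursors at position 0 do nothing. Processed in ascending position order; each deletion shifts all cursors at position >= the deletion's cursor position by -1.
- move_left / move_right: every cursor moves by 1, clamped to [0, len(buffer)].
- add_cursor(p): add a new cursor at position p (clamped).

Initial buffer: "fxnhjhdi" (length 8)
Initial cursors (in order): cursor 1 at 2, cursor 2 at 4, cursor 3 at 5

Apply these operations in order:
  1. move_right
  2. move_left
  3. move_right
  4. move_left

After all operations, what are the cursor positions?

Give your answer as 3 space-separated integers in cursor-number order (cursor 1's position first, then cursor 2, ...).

Answer: 2 4 5

Derivation:
After op 1 (move_right): buffer="fxnhjhdi" (len 8), cursors c1@3 c2@5 c3@6, authorship ........
After op 2 (move_left): buffer="fxnhjhdi" (len 8), cursors c1@2 c2@4 c3@5, authorship ........
After op 3 (move_right): buffer="fxnhjhdi" (len 8), cursors c1@3 c2@5 c3@6, authorship ........
After op 4 (move_left): buffer="fxnhjhdi" (len 8), cursors c1@2 c2@4 c3@5, authorship ........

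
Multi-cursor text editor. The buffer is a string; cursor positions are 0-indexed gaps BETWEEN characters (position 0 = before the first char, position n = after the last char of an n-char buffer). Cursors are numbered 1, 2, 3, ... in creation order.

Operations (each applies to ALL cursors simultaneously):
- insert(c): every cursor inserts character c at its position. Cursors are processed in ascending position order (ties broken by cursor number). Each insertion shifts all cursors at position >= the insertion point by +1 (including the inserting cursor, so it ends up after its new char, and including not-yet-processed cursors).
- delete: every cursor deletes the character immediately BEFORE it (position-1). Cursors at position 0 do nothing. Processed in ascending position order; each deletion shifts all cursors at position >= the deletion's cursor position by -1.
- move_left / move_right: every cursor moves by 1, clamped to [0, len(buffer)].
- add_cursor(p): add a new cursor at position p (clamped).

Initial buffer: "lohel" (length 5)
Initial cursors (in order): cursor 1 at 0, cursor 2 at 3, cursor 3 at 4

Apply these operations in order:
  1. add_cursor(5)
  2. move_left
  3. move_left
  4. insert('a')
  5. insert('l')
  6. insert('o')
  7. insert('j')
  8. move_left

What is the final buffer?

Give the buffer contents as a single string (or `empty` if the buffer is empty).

Answer: alojlalojoalojhalojel

Derivation:
After op 1 (add_cursor(5)): buffer="lohel" (len 5), cursors c1@0 c2@3 c3@4 c4@5, authorship .....
After op 2 (move_left): buffer="lohel" (len 5), cursors c1@0 c2@2 c3@3 c4@4, authorship .....
After op 3 (move_left): buffer="lohel" (len 5), cursors c1@0 c2@1 c3@2 c4@3, authorship .....
After op 4 (insert('a')): buffer="alaoahael" (len 9), cursors c1@1 c2@3 c3@5 c4@7, authorship 1.2.3.4..
After op 5 (insert('l')): buffer="allaloalhalel" (len 13), cursors c1@2 c2@5 c3@8 c4@11, authorship 11.22.33.44..
After op 6 (insert('o')): buffer="alolalooalohaloel" (len 17), cursors c1@3 c2@7 c3@11 c4@15, authorship 111.222.333.444..
After op 7 (insert('j')): buffer="alojlalojoalojhalojel" (len 21), cursors c1@4 c2@9 c3@14 c4@19, authorship 1111.2222.3333.4444..
After op 8 (move_left): buffer="alojlalojoalojhalojel" (len 21), cursors c1@3 c2@8 c3@13 c4@18, authorship 1111.2222.3333.4444..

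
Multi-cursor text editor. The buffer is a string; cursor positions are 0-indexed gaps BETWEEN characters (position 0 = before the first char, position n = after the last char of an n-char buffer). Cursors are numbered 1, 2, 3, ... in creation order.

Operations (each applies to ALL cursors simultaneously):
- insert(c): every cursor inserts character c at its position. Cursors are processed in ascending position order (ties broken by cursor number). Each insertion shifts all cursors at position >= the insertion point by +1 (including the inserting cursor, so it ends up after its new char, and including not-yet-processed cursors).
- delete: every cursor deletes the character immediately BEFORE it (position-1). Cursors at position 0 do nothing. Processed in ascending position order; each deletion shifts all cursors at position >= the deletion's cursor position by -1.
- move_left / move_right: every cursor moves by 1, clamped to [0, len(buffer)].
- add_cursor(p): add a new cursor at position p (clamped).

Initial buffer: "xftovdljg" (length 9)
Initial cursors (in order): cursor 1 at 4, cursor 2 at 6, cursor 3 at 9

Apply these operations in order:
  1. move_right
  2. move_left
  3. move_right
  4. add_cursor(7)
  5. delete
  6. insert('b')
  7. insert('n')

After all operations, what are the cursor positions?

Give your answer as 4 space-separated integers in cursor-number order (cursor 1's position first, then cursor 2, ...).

Answer: 10 10 13 10

Derivation:
After op 1 (move_right): buffer="xftovdljg" (len 9), cursors c1@5 c2@7 c3@9, authorship .........
After op 2 (move_left): buffer="xftovdljg" (len 9), cursors c1@4 c2@6 c3@8, authorship .........
After op 3 (move_right): buffer="xftovdljg" (len 9), cursors c1@5 c2@7 c3@9, authorship .........
After op 4 (add_cursor(7)): buffer="xftovdljg" (len 9), cursors c1@5 c2@7 c4@7 c3@9, authorship .........
After op 5 (delete): buffer="xftoj" (len 5), cursors c1@4 c2@4 c4@4 c3@5, authorship .....
After op 6 (insert('b')): buffer="xftobbbjb" (len 9), cursors c1@7 c2@7 c4@7 c3@9, authorship ....124.3
After op 7 (insert('n')): buffer="xftobbbnnnjbn" (len 13), cursors c1@10 c2@10 c4@10 c3@13, authorship ....124124.33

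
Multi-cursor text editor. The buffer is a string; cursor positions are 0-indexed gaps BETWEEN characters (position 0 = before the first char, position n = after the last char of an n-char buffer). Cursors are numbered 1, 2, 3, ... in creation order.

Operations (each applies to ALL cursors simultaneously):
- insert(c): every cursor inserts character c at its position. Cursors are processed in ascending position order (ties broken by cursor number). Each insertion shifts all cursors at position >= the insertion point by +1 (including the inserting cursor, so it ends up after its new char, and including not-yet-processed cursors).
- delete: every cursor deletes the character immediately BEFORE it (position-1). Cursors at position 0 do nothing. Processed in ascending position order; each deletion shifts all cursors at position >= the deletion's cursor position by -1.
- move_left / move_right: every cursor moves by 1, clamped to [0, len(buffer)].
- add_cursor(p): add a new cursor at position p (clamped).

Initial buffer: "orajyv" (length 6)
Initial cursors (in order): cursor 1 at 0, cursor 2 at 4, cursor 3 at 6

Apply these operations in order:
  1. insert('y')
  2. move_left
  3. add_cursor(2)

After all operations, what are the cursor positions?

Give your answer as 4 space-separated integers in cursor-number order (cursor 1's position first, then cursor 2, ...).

After op 1 (insert('y')): buffer="yorajyyvy" (len 9), cursors c1@1 c2@6 c3@9, authorship 1....2..3
After op 2 (move_left): buffer="yorajyyvy" (len 9), cursors c1@0 c2@5 c3@8, authorship 1....2..3
After op 3 (add_cursor(2)): buffer="yorajyyvy" (len 9), cursors c1@0 c4@2 c2@5 c3@8, authorship 1....2..3

Answer: 0 5 8 2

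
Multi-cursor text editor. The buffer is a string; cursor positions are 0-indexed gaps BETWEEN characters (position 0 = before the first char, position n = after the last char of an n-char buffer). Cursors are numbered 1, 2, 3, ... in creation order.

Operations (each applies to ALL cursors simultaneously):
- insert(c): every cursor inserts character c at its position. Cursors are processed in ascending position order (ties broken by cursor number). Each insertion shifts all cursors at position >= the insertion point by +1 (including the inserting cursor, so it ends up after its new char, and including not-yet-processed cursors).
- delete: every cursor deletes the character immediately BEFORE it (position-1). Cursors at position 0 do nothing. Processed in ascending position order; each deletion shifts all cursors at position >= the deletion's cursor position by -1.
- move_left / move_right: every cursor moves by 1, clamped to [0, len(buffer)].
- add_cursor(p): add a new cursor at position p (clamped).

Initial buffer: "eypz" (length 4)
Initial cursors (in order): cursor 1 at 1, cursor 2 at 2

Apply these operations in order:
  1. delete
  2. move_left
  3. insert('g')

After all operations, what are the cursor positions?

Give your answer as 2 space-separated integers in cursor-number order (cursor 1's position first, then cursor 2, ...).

After op 1 (delete): buffer="pz" (len 2), cursors c1@0 c2@0, authorship ..
After op 2 (move_left): buffer="pz" (len 2), cursors c1@0 c2@0, authorship ..
After op 3 (insert('g')): buffer="ggpz" (len 4), cursors c1@2 c2@2, authorship 12..

Answer: 2 2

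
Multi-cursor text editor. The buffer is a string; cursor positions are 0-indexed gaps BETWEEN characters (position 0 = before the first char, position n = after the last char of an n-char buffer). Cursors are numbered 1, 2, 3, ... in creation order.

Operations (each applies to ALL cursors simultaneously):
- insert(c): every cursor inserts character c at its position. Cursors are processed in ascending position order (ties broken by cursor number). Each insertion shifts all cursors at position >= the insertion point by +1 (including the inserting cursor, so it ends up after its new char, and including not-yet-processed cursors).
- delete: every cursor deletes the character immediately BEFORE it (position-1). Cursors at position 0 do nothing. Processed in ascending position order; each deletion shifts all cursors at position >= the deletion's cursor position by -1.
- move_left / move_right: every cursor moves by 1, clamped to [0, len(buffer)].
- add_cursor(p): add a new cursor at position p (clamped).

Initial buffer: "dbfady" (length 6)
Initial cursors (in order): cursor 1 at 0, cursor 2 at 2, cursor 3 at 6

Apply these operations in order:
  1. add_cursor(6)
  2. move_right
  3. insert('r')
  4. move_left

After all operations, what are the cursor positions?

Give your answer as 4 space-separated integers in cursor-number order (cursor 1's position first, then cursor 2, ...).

After op 1 (add_cursor(6)): buffer="dbfady" (len 6), cursors c1@0 c2@2 c3@6 c4@6, authorship ......
After op 2 (move_right): buffer="dbfady" (len 6), cursors c1@1 c2@3 c3@6 c4@6, authorship ......
After op 3 (insert('r')): buffer="drbfradyrr" (len 10), cursors c1@2 c2@5 c3@10 c4@10, authorship .1..2...34
After op 4 (move_left): buffer="drbfradyrr" (len 10), cursors c1@1 c2@4 c3@9 c4@9, authorship .1..2...34

Answer: 1 4 9 9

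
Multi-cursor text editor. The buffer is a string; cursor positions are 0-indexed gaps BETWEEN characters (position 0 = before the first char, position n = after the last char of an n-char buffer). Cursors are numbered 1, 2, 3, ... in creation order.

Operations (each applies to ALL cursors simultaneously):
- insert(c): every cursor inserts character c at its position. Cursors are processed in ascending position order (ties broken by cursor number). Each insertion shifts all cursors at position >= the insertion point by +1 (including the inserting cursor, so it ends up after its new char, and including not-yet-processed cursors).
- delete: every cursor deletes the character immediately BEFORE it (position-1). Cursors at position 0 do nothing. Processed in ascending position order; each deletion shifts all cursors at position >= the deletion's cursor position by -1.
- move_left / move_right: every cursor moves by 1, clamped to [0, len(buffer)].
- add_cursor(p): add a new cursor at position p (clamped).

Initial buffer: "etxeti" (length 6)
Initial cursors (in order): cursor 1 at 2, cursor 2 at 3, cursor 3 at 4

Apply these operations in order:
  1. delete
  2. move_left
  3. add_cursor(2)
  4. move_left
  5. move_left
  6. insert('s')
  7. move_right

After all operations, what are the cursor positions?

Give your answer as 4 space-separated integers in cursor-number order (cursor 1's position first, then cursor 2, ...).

After op 1 (delete): buffer="eti" (len 3), cursors c1@1 c2@1 c3@1, authorship ...
After op 2 (move_left): buffer="eti" (len 3), cursors c1@0 c2@0 c3@0, authorship ...
After op 3 (add_cursor(2)): buffer="eti" (len 3), cursors c1@0 c2@0 c3@0 c4@2, authorship ...
After op 4 (move_left): buffer="eti" (len 3), cursors c1@0 c2@0 c3@0 c4@1, authorship ...
After op 5 (move_left): buffer="eti" (len 3), cursors c1@0 c2@0 c3@0 c4@0, authorship ...
After op 6 (insert('s')): buffer="sssseti" (len 7), cursors c1@4 c2@4 c3@4 c4@4, authorship 1234...
After op 7 (move_right): buffer="sssseti" (len 7), cursors c1@5 c2@5 c3@5 c4@5, authorship 1234...

Answer: 5 5 5 5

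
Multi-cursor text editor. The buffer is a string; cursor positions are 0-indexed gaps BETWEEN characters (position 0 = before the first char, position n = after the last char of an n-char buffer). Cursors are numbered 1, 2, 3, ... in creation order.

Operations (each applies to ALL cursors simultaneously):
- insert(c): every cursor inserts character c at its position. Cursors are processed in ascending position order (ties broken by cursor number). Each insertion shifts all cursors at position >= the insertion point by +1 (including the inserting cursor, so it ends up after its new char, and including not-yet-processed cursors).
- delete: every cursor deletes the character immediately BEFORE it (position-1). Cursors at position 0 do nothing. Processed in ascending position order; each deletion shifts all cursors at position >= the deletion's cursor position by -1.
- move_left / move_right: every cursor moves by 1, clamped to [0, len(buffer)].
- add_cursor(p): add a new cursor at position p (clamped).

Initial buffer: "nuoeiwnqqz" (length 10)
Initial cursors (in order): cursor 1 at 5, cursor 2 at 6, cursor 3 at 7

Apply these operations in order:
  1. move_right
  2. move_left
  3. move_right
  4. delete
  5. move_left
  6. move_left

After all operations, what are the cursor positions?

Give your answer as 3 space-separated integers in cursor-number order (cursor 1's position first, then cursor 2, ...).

Answer: 3 3 3

Derivation:
After op 1 (move_right): buffer="nuoeiwnqqz" (len 10), cursors c1@6 c2@7 c3@8, authorship ..........
After op 2 (move_left): buffer="nuoeiwnqqz" (len 10), cursors c1@5 c2@6 c3@7, authorship ..........
After op 3 (move_right): buffer="nuoeiwnqqz" (len 10), cursors c1@6 c2@7 c3@8, authorship ..........
After op 4 (delete): buffer="nuoeiqz" (len 7), cursors c1@5 c2@5 c3@5, authorship .......
After op 5 (move_left): buffer="nuoeiqz" (len 7), cursors c1@4 c2@4 c3@4, authorship .......
After op 6 (move_left): buffer="nuoeiqz" (len 7), cursors c1@3 c2@3 c3@3, authorship .......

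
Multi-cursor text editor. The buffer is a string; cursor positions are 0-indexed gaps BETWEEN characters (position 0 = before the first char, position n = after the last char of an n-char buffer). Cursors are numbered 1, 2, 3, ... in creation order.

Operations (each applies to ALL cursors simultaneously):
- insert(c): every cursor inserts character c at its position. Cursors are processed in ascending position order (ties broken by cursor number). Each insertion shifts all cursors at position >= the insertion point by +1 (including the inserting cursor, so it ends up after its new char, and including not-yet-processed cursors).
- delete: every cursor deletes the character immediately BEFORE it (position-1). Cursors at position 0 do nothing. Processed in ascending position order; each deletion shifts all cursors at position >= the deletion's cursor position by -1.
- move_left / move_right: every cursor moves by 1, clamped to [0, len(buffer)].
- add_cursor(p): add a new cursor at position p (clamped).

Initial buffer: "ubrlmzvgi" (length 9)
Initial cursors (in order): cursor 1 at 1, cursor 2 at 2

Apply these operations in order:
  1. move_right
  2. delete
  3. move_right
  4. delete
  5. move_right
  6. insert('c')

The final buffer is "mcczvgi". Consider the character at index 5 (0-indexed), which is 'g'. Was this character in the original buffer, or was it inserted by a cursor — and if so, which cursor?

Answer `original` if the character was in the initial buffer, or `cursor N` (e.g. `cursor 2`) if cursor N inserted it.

Answer: original

Derivation:
After op 1 (move_right): buffer="ubrlmzvgi" (len 9), cursors c1@2 c2@3, authorship .........
After op 2 (delete): buffer="ulmzvgi" (len 7), cursors c1@1 c2@1, authorship .......
After op 3 (move_right): buffer="ulmzvgi" (len 7), cursors c1@2 c2@2, authorship .......
After op 4 (delete): buffer="mzvgi" (len 5), cursors c1@0 c2@0, authorship .....
After op 5 (move_right): buffer="mzvgi" (len 5), cursors c1@1 c2@1, authorship .....
After op 6 (insert('c')): buffer="mcczvgi" (len 7), cursors c1@3 c2@3, authorship .12....
Authorship (.=original, N=cursor N): . 1 2 . . . .
Index 5: author = original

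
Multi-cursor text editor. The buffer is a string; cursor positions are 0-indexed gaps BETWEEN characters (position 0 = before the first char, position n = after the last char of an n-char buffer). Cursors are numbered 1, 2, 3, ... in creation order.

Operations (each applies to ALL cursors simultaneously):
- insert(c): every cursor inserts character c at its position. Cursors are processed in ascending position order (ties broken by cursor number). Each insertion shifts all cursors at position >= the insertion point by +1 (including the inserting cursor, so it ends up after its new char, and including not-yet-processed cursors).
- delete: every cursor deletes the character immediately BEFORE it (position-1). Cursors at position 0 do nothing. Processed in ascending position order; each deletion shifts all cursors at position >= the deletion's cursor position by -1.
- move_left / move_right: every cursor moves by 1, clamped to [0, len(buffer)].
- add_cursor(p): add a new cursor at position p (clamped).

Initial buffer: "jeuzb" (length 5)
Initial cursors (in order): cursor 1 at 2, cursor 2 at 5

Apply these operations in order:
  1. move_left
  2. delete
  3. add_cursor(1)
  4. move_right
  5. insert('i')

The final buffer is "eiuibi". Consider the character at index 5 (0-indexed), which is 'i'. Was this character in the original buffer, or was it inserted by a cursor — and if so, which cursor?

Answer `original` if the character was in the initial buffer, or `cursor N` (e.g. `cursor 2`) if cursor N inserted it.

Answer: cursor 2

Derivation:
After op 1 (move_left): buffer="jeuzb" (len 5), cursors c1@1 c2@4, authorship .....
After op 2 (delete): buffer="eub" (len 3), cursors c1@0 c2@2, authorship ...
After op 3 (add_cursor(1)): buffer="eub" (len 3), cursors c1@0 c3@1 c2@2, authorship ...
After op 4 (move_right): buffer="eub" (len 3), cursors c1@1 c3@2 c2@3, authorship ...
After op 5 (insert('i')): buffer="eiuibi" (len 6), cursors c1@2 c3@4 c2@6, authorship .1.3.2
Authorship (.=original, N=cursor N): . 1 . 3 . 2
Index 5: author = 2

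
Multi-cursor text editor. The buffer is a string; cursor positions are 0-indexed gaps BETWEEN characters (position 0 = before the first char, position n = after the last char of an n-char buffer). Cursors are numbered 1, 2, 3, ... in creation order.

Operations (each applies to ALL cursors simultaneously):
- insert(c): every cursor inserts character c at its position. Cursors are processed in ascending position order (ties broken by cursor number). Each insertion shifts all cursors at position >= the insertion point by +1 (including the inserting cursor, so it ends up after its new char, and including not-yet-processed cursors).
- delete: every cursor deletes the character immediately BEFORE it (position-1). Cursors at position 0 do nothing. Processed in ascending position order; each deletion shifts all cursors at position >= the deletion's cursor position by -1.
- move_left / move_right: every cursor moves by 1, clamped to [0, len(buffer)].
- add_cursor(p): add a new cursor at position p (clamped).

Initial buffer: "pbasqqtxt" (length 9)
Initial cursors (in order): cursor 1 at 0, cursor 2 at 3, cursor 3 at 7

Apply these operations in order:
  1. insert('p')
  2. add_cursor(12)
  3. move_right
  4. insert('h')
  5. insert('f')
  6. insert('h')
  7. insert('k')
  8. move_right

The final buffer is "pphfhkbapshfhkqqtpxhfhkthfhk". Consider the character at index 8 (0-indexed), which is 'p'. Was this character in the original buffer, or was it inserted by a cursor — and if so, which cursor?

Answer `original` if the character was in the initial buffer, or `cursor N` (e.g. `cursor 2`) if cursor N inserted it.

After op 1 (insert('p')): buffer="ppbapsqqtpxt" (len 12), cursors c1@1 c2@5 c3@10, authorship 1...2....3..
After op 2 (add_cursor(12)): buffer="ppbapsqqtpxt" (len 12), cursors c1@1 c2@5 c3@10 c4@12, authorship 1...2....3..
After op 3 (move_right): buffer="ppbapsqqtpxt" (len 12), cursors c1@2 c2@6 c3@11 c4@12, authorship 1...2....3..
After op 4 (insert('h')): buffer="pphbapshqqtpxhth" (len 16), cursors c1@3 c2@8 c3@14 c4@16, authorship 1.1..2.2...3.3.4
After op 5 (insert('f')): buffer="pphfbapshfqqtpxhfthf" (len 20), cursors c1@4 c2@10 c3@17 c4@20, authorship 1.11..2.22...3.33.44
After op 6 (insert('h')): buffer="pphfhbapshfhqqtpxhfhthfh" (len 24), cursors c1@5 c2@12 c3@20 c4@24, authorship 1.111..2.222...3.333.444
After op 7 (insert('k')): buffer="pphfhkbapshfhkqqtpxhfhkthfhk" (len 28), cursors c1@6 c2@14 c3@23 c4@28, authorship 1.1111..2.2222...3.3333.4444
After op 8 (move_right): buffer="pphfhkbapshfhkqqtpxhfhkthfhk" (len 28), cursors c1@7 c2@15 c3@24 c4@28, authorship 1.1111..2.2222...3.3333.4444
Authorship (.=original, N=cursor N): 1 . 1 1 1 1 . . 2 . 2 2 2 2 . . . 3 . 3 3 3 3 . 4 4 4 4
Index 8: author = 2

Answer: cursor 2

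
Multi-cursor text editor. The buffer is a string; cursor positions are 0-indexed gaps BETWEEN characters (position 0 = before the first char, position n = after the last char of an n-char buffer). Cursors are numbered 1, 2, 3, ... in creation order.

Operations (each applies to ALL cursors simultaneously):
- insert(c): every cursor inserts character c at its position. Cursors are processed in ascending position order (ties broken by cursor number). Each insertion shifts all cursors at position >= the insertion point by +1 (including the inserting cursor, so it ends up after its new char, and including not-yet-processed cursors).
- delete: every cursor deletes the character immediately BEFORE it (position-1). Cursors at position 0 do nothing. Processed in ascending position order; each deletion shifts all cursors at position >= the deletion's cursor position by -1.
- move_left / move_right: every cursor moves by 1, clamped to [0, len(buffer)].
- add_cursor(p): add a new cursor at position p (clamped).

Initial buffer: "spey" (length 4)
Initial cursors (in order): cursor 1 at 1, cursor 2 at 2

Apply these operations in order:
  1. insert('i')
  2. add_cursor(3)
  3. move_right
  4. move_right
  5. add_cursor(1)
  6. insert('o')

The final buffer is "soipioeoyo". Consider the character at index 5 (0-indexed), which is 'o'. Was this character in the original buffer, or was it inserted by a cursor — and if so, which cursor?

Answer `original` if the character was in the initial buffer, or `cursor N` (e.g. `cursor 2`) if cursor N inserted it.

After op 1 (insert('i')): buffer="sipiey" (len 6), cursors c1@2 c2@4, authorship .1.2..
After op 2 (add_cursor(3)): buffer="sipiey" (len 6), cursors c1@2 c3@3 c2@4, authorship .1.2..
After op 3 (move_right): buffer="sipiey" (len 6), cursors c1@3 c3@4 c2@5, authorship .1.2..
After op 4 (move_right): buffer="sipiey" (len 6), cursors c1@4 c3@5 c2@6, authorship .1.2..
After op 5 (add_cursor(1)): buffer="sipiey" (len 6), cursors c4@1 c1@4 c3@5 c2@6, authorship .1.2..
After op 6 (insert('o')): buffer="soipioeoyo" (len 10), cursors c4@2 c1@6 c3@8 c2@10, authorship .41.21.3.2
Authorship (.=original, N=cursor N): . 4 1 . 2 1 . 3 . 2
Index 5: author = 1

Answer: cursor 1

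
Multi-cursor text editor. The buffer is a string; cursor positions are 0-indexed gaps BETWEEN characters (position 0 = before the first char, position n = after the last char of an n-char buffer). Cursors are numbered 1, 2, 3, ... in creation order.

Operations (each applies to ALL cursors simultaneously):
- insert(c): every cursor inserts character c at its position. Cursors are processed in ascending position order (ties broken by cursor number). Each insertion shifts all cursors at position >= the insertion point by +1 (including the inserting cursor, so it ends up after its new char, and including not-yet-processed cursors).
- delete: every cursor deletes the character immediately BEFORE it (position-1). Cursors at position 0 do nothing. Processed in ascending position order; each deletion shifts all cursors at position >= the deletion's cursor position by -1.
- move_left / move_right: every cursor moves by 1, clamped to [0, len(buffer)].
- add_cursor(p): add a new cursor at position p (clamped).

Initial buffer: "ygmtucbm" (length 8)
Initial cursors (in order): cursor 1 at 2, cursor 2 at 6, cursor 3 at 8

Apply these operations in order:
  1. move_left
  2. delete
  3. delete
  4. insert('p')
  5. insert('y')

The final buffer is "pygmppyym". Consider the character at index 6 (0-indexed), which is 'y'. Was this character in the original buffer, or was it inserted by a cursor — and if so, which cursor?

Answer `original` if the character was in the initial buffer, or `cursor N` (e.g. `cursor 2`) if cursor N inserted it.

Answer: cursor 2

Derivation:
After op 1 (move_left): buffer="ygmtucbm" (len 8), cursors c1@1 c2@5 c3@7, authorship ........
After op 2 (delete): buffer="gmtcm" (len 5), cursors c1@0 c2@3 c3@4, authorship .....
After op 3 (delete): buffer="gmm" (len 3), cursors c1@0 c2@2 c3@2, authorship ...
After op 4 (insert('p')): buffer="pgmppm" (len 6), cursors c1@1 c2@5 c3@5, authorship 1..23.
After op 5 (insert('y')): buffer="pygmppyym" (len 9), cursors c1@2 c2@8 c3@8, authorship 11..2323.
Authorship (.=original, N=cursor N): 1 1 . . 2 3 2 3 .
Index 6: author = 2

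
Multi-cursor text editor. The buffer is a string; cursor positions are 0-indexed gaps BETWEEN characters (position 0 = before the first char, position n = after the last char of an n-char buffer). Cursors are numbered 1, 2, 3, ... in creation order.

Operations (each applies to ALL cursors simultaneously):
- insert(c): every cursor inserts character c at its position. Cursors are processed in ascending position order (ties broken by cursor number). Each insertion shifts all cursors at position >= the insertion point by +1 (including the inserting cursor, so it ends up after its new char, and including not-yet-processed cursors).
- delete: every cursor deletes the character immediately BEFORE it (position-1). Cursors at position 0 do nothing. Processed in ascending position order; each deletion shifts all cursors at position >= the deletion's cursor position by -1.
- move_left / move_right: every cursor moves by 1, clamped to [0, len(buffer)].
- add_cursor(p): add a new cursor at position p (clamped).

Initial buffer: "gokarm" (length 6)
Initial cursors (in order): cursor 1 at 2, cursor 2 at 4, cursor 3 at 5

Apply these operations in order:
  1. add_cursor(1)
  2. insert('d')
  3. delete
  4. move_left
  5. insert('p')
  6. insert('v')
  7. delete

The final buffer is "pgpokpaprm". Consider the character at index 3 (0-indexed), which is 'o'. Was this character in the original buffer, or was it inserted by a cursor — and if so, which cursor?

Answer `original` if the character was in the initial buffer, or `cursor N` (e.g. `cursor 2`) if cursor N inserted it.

After op 1 (add_cursor(1)): buffer="gokarm" (len 6), cursors c4@1 c1@2 c2@4 c3@5, authorship ......
After op 2 (insert('d')): buffer="gdodkadrdm" (len 10), cursors c4@2 c1@4 c2@7 c3@9, authorship .4.1..2.3.
After op 3 (delete): buffer="gokarm" (len 6), cursors c4@1 c1@2 c2@4 c3@5, authorship ......
After op 4 (move_left): buffer="gokarm" (len 6), cursors c4@0 c1@1 c2@3 c3@4, authorship ......
After op 5 (insert('p')): buffer="pgpokpaprm" (len 10), cursors c4@1 c1@3 c2@6 c3@8, authorship 4.1..2.3..
After op 6 (insert('v')): buffer="pvgpvokpvapvrm" (len 14), cursors c4@2 c1@5 c2@9 c3@12, authorship 44.11..22.33..
After op 7 (delete): buffer="pgpokpaprm" (len 10), cursors c4@1 c1@3 c2@6 c3@8, authorship 4.1..2.3..
Authorship (.=original, N=cursor N): 4 . 1 . . 2 . 3 . .
Index 3: author = original

Answer: original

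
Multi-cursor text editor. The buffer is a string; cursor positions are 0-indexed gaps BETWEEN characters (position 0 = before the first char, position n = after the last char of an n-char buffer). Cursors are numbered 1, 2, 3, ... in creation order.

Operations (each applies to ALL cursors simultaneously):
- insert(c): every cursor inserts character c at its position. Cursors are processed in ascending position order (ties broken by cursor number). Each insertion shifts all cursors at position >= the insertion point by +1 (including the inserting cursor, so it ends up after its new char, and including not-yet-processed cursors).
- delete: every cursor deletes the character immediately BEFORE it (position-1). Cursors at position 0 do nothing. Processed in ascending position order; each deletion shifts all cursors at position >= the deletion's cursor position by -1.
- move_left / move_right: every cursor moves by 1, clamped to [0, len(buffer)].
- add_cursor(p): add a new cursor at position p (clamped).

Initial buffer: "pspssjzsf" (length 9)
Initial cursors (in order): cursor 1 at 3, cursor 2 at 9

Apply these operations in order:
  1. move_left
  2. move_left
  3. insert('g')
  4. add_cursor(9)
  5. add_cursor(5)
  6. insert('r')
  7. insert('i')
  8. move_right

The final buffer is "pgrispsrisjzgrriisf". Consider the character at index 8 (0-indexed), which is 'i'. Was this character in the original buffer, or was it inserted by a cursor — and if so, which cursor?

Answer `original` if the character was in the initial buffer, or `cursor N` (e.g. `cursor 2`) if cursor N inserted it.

After op 1 (move_left): buffer="pspssjzsf" (len 9), cursors c1@2 c2@8, authorship .........
After op 2 (move_left): buffer="pspssjzsf" (len 9), cursors c1@1 c2@7, authorship .........
After op 3 (insert('g')): buffer="pgspssjzgsf" (len 11), cursors c1@2 c2@9, authorship .1......2..
After op 4 (add_cursor(9)): buffer="pgspssjzgsf" (len 11), cursors c1@2 c2@9 c3@9, authorship .1......2..
After op 5 (add_cursor(5)): buffer="pgspssjzgsf" (len 11), cursors c1@2 c4@5 c2@9 c3@9, authorship .1......2..
After op 6 (insert('r')): buffer="pgrspsrsjzgrrsf" (len 15), cursors c1@3 c4@7 c2@13 c3@13, authorship .11...4...223..
After op 7 (insert('i')): buffer="pgrispsrisjzgrriisf" (len 19), cursors c1@4 c4@9 c2@17 c3@17, authorship .111...44...22323..
After op 8 (move_right): buffer="pgrispsrisjzgrriisf" (len 19), cursors c1@5 c4@10 c2@18 c3@18, authorship .111...44...22323..
Authorship (.=original, N=cursor N): . 1 1 1 . . . 4 4 . . . 2 2 3 2 3 . .
Index 8: author = 4

Answer: cursor 4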